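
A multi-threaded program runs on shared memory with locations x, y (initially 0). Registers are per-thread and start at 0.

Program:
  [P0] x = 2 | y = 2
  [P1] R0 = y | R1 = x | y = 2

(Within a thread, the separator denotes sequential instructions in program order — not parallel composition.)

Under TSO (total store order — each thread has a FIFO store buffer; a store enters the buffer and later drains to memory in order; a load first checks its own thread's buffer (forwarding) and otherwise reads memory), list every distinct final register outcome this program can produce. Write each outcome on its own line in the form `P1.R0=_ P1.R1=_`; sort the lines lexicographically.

P1.R0=0 P1.R1=0
P1.R0=0 P1.R1=2
P1.R0=2 P1.R1=2

outcome vector order: (P1.R0,P1.R1)
|TSO outcomes| = 3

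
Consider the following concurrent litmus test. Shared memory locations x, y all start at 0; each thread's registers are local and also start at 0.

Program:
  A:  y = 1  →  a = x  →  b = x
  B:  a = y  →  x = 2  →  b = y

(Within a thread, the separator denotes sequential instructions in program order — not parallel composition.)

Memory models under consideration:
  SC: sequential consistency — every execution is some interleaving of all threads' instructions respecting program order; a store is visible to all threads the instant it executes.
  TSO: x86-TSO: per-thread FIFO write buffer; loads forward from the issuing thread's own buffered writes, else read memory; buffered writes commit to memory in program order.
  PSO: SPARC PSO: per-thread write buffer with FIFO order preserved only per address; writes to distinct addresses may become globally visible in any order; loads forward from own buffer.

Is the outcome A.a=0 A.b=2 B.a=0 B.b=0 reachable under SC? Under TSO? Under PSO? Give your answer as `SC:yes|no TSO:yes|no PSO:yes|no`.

SC:no TSO:yes PSO:yes

outcome vector order: (A.a,A.b,B.a,B.b)
SC: 7 outcomes — {0001, 0011, 0201, 0211, 2200, 2201, 2211}
TSO: 9 outcomes — {0000, 0001, 0011, 0200, 0201, 0211, 2200, 2201, 2211}
PSO: 9 outcomes — {0000, 0001, 0011, 0200, 0201, 0211, 2200, 2201, 2211}
target 0200 ∈ {TSO,PSO}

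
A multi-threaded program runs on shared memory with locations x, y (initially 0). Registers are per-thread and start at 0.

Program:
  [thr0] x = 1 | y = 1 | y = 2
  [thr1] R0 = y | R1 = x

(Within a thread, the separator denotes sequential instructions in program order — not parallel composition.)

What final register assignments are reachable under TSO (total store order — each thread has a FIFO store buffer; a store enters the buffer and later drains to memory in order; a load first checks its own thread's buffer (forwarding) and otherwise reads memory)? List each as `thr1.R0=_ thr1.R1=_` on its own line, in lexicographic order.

outcome vector order: (thr1.R0,thr1.R1)
|TSO outcomes| = 4

thr1.R0=0 thr1.R1=0
thr1.R0=0 thr1.R1=1
thr1.R0=1 thr1.R1=1
thr1.R0=2 thr1.R1=1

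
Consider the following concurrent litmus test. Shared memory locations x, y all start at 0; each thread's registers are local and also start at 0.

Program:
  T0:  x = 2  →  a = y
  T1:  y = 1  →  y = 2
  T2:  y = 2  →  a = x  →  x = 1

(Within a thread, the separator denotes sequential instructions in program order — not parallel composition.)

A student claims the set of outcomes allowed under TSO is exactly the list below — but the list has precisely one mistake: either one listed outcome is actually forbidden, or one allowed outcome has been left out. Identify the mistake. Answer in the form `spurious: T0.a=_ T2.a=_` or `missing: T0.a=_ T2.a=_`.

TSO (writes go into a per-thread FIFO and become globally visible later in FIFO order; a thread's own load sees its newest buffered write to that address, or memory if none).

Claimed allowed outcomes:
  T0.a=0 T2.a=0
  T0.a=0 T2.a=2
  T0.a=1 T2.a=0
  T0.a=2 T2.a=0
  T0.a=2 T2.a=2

outcome vector order: (T0.a,T2.a)
under TSO → <0 0>; <0 2>; <1 0>; <1 2>; <2 0>; <2 2>
TSO∖claimed = {<1 2>}

missing: T0.a=1 T2.a=2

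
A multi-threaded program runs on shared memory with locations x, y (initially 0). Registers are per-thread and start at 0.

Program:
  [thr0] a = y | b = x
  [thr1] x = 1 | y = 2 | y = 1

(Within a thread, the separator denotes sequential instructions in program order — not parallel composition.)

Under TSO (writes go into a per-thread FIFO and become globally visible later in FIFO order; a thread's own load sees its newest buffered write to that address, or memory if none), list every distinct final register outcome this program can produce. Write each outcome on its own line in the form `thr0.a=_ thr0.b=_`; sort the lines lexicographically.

thr0.a=0 thr0.b=0
thr0.a=0 thr0.b=1
thr0.a=1 thr0.b=1
thr0.a=2 thr0.b=1

outcome vector order: (thr0.a,thr0.b)
|TSO outcomes| = 4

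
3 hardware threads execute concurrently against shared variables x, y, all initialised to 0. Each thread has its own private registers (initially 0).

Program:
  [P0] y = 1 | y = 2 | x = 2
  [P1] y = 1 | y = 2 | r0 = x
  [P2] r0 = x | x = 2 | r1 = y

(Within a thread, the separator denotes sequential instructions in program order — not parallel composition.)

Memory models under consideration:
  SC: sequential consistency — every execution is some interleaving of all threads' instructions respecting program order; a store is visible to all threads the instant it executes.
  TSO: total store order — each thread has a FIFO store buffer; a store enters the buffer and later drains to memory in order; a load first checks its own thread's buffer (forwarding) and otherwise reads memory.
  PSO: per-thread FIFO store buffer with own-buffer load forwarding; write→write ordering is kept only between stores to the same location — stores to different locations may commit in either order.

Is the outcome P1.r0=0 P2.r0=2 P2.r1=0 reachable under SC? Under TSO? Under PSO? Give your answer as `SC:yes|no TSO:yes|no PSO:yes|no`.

outcome vector order: (P1.r0,P2.r0,P2.r1)
[SC] allowed = {001 002 022 200 201 202 221 222}
[TSO] allowed = {000 001 002 021 022 200 201 202 221 222}
[PSO] allowed = {000 001 002 020 021 022 200 201 202 220 221 222}
target 020 ∈ {PSO}

SC:no TSO:no PSO:yes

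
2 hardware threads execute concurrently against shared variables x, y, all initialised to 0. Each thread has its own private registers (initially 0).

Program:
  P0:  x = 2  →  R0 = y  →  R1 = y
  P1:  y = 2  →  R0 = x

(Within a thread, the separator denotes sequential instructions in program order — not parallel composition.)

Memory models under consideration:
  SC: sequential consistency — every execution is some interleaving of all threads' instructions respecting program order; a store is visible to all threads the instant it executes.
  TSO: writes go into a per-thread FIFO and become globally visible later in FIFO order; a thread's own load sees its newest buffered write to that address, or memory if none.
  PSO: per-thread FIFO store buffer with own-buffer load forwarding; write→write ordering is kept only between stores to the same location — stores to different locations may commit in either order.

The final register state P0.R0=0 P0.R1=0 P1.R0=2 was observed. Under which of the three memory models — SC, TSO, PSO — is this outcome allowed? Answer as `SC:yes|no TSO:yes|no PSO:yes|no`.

outcome vector order: (P0.R0,P0.R1,P1.R0)
SC: 4 outcomes — {(0,0,2), (0,2,2), (2,2,0), (2,2,2)}
TSO: 6 outcomes — {(0,0,0), (0,0,2), (0,2,0), (0,2,2), (2,2,0), (2,2,2)}
PSO: 6 outcomes — {(0,0,0), (0,0,2), (0,2,0), (0,2,2), (2,2,0), (2,2,2)}
target (0,0,2) ∈ {SC,TSO,PSO}

SC:yes TSO:yes PSO:yes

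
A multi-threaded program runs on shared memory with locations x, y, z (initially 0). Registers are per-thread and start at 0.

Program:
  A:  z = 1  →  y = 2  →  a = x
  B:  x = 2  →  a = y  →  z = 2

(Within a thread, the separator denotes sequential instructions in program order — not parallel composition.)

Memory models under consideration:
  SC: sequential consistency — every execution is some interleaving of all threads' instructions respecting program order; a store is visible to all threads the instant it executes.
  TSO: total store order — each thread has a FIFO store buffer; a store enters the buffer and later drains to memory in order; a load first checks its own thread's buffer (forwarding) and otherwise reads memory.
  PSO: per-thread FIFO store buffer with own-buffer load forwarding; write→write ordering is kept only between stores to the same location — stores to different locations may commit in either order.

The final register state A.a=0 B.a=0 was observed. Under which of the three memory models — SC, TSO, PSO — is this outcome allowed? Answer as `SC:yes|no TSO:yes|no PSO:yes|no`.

outcome vector order: (A.a,B.a)
SC (3): 0/2, 2/0, 2/2
TSO (4): 0/0, 0/2, 2/0, 2/2
PSO (4): 0/0, 0/2, 2/0, 2/2
target 0/0 ∈ {TSO,PSO}

SC:no TSO:yes PSO:yes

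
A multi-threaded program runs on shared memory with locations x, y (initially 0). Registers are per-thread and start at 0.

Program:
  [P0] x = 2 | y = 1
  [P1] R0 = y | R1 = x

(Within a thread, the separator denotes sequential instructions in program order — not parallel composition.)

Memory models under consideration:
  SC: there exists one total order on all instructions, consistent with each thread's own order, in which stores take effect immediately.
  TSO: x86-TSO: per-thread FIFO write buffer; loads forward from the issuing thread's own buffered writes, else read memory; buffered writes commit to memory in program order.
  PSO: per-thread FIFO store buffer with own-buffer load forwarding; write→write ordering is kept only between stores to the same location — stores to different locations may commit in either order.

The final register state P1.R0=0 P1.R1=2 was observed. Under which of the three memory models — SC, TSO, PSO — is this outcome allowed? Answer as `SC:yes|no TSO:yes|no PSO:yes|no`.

SC:yes TSO:yes PSO:yes

outcome vector order: (P1.R0,P1.R1)
SC: 3 outcomes — {0/0, 0/2, 1/2}
TSO: 3 outcomes — {0/0, 0/2, 1/2}
PSO: 4 outcomes — {0/0, 0/2, 1/0, 1/2}
target 0/2 ∈ {SC,TSO,PSO}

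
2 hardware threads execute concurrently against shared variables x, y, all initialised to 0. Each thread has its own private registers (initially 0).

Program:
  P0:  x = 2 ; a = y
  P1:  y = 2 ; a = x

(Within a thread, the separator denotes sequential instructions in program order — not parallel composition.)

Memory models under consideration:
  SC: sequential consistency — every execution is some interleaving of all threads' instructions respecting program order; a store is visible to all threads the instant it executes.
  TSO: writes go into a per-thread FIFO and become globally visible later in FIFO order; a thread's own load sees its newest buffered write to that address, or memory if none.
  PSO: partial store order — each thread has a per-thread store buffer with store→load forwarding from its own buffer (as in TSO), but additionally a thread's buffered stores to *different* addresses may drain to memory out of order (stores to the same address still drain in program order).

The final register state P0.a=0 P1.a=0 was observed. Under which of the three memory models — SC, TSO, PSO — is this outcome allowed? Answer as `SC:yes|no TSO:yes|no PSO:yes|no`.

SC:no TSO:yes PSO:yes

outcome vector order: (P0.a,P1.a)
SC: 3 outcomes — {02 20 22}
TSO: 4 outcomes — {00 02 20 22}
PSO: 4 outcomes — {00 02 20 22}
target 00 ∈ {TSO,PSO}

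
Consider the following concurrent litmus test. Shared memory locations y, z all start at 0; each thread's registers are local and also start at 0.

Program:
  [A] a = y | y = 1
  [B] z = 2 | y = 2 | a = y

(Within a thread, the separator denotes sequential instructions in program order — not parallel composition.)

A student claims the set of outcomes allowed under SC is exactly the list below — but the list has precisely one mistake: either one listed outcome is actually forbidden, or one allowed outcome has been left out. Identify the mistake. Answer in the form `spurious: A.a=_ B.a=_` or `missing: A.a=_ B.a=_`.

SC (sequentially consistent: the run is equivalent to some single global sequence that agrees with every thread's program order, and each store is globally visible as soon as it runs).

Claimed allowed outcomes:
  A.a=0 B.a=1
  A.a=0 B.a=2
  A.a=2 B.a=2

missing: A.a=2 B.a=1

outcome vector order: (A.a,B.a)
SC: 4 outcomes — {01; 02; 21; 22}
SC∖claimed = {21}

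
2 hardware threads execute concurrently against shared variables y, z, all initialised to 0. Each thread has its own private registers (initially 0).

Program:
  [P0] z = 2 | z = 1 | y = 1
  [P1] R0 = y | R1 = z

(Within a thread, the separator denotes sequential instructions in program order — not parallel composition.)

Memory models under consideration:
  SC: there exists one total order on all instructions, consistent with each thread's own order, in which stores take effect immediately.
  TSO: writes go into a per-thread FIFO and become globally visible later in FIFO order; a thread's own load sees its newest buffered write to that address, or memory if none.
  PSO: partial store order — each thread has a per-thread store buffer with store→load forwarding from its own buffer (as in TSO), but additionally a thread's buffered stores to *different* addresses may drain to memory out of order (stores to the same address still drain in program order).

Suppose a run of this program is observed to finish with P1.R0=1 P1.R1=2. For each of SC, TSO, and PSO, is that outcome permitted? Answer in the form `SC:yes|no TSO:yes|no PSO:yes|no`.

SC:no TSO:no PSO:yes

outcome vector order: (P1.R0,P1.R1)
under SC → 00, 01, 02, 11
under TSO → 00, 01, 02, 11
under PSO → 00, 01, 02, 10, 11, 12
target 12 ∈ {PSO}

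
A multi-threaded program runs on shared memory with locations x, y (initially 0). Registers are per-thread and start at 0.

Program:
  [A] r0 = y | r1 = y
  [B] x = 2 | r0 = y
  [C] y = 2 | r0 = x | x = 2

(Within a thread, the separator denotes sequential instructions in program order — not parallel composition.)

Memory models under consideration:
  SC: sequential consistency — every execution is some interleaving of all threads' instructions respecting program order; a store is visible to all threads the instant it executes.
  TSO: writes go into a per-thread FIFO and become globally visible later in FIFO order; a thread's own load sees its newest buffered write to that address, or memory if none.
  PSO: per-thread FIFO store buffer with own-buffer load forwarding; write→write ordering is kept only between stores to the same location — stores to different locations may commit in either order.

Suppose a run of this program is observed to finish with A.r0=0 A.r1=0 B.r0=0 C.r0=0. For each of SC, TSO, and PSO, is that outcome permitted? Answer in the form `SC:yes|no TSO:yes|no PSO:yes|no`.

outcome vector order: (A.r0,A.r1,B.r0,C.r0)
[SC] allowed = {0/0/0/2, 0/0/2/0, 0/0/2/2, 0/2/0/2, 0/2/2/0, 0/2/2/2, 2/2/0/2, 2/2/2/0, 2/2/2/2}
[TSO] allowed = {0/0/0/0, 0/0/0/2, 0/0/2/0, 0/0/2/2, 0/2/0/0, 0/2/0/2, 0/2/2/0, 0/2/2/2, 2/2/0/0, 2/2/0/2, 2/2/2/0, 2/2/2/2}
[PSO] allowed = {0/0/0/0, 0/0/0/2, 0/0/2/0, 0/0/2/2, 0/2/0/0, 0/2/0/2, 0/2/2/0, 0/2/2/2, 2/2/0/0, 2/2/0/2, 2/2/2/0, 2/2/2/2}
target 0/0/0/0 ∈ {TSO,PSO}

SC:no TSO:yes PSO:yes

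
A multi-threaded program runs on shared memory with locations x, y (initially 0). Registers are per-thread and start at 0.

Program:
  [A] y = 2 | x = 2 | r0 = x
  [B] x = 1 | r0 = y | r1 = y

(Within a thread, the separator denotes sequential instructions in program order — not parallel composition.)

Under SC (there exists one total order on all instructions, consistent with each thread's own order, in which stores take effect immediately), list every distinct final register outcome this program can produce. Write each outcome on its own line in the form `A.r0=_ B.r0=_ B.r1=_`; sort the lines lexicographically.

A.r0=1 B.r0=2 B.r1=2
A.r0=2 B.r0=0 B.r1=0
A.r0=2 B.r0=0 B.r1=2
A.r0=2 B.r0=2 B.r1=2

outcome vector order: (A.r0,B.r0,B.r1)
|SC outcomes| = 4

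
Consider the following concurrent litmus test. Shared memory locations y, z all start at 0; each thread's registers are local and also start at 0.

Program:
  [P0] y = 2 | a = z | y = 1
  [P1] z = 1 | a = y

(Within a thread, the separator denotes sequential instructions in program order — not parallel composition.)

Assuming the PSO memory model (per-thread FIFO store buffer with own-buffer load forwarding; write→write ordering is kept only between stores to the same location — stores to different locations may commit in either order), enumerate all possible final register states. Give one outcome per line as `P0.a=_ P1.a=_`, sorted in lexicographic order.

P0.a=0 P1.a=0
P0.a=0 P1.a=1
P0.a=0 P1.a=2
P0.a=1 P1.a=0
P0.a=1 P1.a=1
P0.a=1 P1.a=2

outcome vector order: (P0.a,P1.a)
|PSO outcomes| = 6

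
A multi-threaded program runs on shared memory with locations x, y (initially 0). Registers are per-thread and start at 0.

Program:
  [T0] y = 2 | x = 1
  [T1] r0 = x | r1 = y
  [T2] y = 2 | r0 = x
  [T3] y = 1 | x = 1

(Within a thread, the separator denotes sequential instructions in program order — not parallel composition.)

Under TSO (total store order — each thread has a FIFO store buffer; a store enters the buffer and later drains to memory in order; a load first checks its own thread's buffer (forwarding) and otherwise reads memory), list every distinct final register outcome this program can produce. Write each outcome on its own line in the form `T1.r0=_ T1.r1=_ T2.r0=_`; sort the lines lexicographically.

T1.r0=0 T1.r1=0 T2.r0=0
T1.r0=0 T1.r1=0 T2.r0=1
T1.r0=0 T1.r1=1 T2.r0=0
T1.r0=0 T1.r1=1 T2.r0=1
T1.r0=0 T1.r1=2 T2.r0=0
T1.r0=0 T1.r1=2 T2.r0=1
T1.r0=1 T1.r1=1 T2.r0=0
T1.r0=1 T1.r1=1 T2.r0=1
T1.r0=1 T1.r1=2 T2.r0=0
T1.r0=1 T1.r1=2 T2.r0=1

outcome vector order: (T1.r0,T1.r1,T2.r0)
|TSO outcomes| = 10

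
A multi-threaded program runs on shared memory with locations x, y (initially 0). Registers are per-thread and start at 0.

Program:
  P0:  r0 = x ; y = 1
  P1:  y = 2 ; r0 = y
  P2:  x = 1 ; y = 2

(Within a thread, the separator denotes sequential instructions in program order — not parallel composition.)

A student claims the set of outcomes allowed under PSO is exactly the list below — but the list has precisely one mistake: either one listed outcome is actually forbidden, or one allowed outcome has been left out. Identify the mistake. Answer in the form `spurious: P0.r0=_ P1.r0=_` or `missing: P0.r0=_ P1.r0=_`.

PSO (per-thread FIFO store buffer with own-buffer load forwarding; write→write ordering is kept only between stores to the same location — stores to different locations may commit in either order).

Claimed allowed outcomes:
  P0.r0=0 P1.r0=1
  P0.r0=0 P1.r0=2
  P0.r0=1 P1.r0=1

missing: P0.r0=1 P1.r0=2

outcome vector order: (P0.r0,P1.r0)
PSO (4): <0 1>; <0 2>; <1 1>; <1 2>
PSO∖claimed = {<1 2>}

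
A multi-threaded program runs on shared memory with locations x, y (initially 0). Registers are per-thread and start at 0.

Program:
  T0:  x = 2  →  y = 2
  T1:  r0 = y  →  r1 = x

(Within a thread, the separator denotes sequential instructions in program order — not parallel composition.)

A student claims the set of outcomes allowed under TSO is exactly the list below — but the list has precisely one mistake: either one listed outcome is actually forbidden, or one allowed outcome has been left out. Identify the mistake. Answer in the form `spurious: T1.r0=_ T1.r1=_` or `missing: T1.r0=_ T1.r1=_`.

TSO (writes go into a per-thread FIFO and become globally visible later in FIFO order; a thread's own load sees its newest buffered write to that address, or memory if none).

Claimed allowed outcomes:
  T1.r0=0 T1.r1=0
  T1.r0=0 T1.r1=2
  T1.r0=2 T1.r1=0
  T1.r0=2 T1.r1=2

outcome vector order: (T1.r0,T1.r1)
TSO (3): 00; 02; 22
claimed∖TSO = {20}

spurious: T1.r0=2 T1.r1=0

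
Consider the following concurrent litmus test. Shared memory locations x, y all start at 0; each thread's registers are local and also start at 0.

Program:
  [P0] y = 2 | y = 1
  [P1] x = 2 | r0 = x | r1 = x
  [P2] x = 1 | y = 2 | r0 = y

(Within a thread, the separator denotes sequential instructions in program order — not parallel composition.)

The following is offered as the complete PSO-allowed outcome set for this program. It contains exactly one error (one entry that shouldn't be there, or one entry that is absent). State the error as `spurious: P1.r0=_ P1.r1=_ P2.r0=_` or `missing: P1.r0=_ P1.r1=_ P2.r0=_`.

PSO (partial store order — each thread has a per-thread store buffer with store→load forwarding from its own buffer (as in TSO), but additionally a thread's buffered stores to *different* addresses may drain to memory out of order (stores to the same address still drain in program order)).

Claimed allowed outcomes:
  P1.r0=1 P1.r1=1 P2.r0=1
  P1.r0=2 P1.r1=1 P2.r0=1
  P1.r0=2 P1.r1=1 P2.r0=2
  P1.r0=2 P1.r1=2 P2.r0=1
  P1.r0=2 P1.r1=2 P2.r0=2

outcome vector order: (P1.r0,P1.r1,P2.r0)
[PSO] allowed = {1/1/1; 1/1/2; 2/1/1; 2/1/2; 2/2/1; 2/2/2}
PSO∖claimed = {1/1/2}

missing: P1.r0=1 P1.r1=1 P2.r0=2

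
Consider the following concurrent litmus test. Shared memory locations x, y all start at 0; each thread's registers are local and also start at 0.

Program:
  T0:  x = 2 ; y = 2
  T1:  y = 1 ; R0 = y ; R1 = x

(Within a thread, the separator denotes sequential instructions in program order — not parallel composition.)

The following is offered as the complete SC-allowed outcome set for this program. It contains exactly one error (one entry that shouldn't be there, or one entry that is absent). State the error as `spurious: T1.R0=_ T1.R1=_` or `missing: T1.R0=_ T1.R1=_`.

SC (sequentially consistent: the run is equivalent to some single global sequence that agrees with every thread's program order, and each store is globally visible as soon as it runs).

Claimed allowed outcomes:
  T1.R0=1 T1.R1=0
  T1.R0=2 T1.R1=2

outcome vector order: (T1.R0,T1.R1)
SC: 3 outcomes — {(1,0) (1,2) (2,2)}
SC∖claimed = {(1,2)}

missing: T1.R0=1 T1.R1=2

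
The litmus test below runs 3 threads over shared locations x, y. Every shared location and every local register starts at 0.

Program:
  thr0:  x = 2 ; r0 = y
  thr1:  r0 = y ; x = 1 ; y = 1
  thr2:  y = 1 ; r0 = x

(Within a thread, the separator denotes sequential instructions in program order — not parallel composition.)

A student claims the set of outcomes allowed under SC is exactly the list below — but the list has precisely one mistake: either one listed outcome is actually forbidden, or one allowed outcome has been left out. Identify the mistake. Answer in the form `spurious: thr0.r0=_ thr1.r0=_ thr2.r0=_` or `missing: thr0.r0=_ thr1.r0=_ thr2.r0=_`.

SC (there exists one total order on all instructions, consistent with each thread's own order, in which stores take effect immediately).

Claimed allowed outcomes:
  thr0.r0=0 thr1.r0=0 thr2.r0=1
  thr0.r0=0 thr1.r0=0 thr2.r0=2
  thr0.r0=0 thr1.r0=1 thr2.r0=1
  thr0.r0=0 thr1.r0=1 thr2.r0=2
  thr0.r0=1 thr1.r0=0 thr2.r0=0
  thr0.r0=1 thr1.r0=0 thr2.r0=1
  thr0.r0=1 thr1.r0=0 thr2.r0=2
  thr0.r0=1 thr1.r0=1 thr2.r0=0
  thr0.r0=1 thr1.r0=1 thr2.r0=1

missing: thr0.r0=1 thr1.r0=1 thr2.r0=2

outcome vector order: (thr0.r0,thr1.r0,thr2.r0)
SC (10): <0 0 1> <0 0 2> <0 1 1> <0 1 2> <1 0 0> <1 0 1> <1 0 2> <1 1 0> <1 1 1> <1 1 2>
SC∖claimed = {<1 1 2>}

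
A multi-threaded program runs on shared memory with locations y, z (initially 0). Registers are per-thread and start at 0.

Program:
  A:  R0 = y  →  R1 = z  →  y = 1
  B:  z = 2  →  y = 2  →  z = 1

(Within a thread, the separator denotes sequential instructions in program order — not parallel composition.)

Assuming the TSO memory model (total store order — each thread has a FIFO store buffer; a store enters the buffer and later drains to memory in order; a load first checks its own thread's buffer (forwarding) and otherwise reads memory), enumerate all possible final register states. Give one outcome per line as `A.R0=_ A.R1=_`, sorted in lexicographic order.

outcome vector order: (A.R0,A.R1)
|TSO outcomes| = 5

A.R0=0 A.R1=0
A.R0=0 A.R1=1
A.R0=0 A.R1=2
A.R0=2 A.R1=1
A.R0=2 A.R1=2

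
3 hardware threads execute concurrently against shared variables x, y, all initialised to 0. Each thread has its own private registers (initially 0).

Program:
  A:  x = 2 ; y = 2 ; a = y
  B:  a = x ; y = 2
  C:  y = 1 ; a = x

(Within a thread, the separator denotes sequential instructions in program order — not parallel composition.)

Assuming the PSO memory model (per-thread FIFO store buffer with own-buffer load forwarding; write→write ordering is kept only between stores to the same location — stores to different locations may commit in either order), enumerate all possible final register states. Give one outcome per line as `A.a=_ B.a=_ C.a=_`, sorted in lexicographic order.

A.a=1 B.a=0 C.a=0
A.a=1 B.a=0 C.a=2
A.a=1 B.a=2 C.a=0
A.a=1 B.a=2 C.a=2
A.a=2 B.a=0 C.a=0
A.a=2 B.a=0 C.a=2
A.a=2 B.a=2 C.a=0
A.a=2 B.a=2 C.a=2

outcome vector order: (A.a,B.a,C.a)
|PSO outcomes| = 8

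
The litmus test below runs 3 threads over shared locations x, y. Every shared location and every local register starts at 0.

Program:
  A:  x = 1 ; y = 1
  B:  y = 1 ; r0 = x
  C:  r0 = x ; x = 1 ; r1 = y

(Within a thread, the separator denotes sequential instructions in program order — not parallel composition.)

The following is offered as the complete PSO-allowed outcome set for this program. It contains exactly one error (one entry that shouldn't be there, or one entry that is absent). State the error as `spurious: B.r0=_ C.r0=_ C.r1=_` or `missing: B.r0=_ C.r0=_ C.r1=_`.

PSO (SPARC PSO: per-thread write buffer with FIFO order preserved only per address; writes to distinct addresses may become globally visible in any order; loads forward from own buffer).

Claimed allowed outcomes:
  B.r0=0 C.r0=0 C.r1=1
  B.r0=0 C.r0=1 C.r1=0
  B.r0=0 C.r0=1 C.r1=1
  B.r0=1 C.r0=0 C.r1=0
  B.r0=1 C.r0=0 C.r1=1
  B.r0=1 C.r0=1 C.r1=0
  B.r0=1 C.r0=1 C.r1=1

outcome vector order: (B.r0,C.r0,C.r1)
PSO (8): <0 0 0>; <0 0 1>; <0 1 0>; <0 1 1>; <1 0 0>; <1 0 1>; <1 1 0>; <1 1 1>
PSO∖claimed = {<0 0 0>}

missing: B.r0=0 C.r0=0 C.r1=0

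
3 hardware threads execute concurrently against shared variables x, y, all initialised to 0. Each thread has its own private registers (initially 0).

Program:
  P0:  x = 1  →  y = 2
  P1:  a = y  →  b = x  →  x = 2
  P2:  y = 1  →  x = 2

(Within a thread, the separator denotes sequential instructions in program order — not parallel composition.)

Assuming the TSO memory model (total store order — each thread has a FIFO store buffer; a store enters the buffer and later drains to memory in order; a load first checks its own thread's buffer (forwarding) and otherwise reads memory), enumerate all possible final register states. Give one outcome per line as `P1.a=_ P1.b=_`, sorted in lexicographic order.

P1.a=0 P1.b=0
P1.a=0 P1.b=1
P1.a=0 P1.b=2
P1.a=1 P1.b=0
P1.a=1 P1.b=1
P1.a=1 P1.b=2
P1.a=2 P1.b=1
P1.a=2 P1.b=2

outcome vector order: (P1.a,P1.b)
|TSO outcomes| = 8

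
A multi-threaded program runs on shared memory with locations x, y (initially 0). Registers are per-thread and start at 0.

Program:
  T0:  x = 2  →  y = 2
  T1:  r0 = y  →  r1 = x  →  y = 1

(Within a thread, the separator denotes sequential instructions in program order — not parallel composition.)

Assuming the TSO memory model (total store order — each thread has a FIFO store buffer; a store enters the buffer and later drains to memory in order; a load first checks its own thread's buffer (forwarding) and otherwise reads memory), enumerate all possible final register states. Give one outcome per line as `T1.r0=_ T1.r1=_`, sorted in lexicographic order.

T1.r0=0 T1.r1=0
T1.r0=0 T1.r1=2
T1.r0=2 T1.r1=2

outcome vector order: (T1.r0,T1.r1)
|TSO outcomes| = 3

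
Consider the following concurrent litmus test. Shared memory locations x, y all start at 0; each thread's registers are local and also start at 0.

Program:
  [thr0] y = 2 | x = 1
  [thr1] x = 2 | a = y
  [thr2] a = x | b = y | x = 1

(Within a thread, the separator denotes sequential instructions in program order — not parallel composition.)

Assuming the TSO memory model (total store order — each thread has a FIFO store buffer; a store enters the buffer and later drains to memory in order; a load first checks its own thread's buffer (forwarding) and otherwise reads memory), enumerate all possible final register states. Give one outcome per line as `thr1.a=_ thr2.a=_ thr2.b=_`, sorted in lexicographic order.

outcome vector order: (thr1.a,thr2.a,thr2.b)
|TSO outcomes| = 10

thr1.a=0 thr2.a=0 thr2.b=0
thr1.a=0 thr2.a=0 thr2.b=2
thr1.a=0 thr2.a=1 thr2.b=2
thr1.a=0 thr2.a=2 thr2.b=0
thr1.a=0 thr2.a=2 thr2.b=2
thr1.a=2 thr2.a=0 thr2.b=0
thr1.a=2 thr2.a=0 thr2.b=2
thr1.a=2 thr2.a=1 thr2.b=2
thr1.a=2 thr2.a=2 thr2.b=0
thr1.a=2 thr2.a=2 thr2.b=2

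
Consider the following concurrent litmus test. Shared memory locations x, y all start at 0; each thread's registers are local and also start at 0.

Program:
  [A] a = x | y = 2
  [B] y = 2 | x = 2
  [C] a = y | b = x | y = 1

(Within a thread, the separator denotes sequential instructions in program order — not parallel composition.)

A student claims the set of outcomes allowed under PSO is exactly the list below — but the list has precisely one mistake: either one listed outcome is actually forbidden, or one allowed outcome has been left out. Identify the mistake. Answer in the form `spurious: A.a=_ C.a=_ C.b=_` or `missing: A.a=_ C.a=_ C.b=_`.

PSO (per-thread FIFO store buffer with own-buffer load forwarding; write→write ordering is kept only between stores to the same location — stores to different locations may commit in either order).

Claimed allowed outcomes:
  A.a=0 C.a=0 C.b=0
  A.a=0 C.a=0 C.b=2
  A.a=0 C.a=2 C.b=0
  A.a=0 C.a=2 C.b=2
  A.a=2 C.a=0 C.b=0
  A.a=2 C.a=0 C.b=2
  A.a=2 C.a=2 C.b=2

outcome vector order: (A.a,C.a,C.b)
PSO (8): 000; 002; 020; 022; 200; 202; 220; 222
PSO∖claimed = {220}

missing: A.a=2 C.a=2 C.b=0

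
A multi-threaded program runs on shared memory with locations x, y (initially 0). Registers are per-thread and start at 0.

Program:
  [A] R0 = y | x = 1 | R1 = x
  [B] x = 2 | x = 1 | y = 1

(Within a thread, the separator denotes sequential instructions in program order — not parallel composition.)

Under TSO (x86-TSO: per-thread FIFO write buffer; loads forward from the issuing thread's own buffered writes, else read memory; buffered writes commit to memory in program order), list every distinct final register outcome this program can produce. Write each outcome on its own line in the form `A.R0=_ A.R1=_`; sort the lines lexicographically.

outcome vector order: (A.R0,A.R1)
|TSO outcomes| = 3

A.R0=0 A.R1=1
A.R0=0 A.R1=2
A.R0=1 A.R1=1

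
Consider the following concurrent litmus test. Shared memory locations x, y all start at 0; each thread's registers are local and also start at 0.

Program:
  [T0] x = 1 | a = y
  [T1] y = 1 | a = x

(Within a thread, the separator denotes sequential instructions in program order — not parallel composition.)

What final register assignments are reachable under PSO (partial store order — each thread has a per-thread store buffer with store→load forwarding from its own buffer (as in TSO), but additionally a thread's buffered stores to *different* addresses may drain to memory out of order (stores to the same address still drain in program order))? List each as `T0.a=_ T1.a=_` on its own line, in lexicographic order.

outcome vector order: (T0.a,T1.a)
|PSO outcomes| = 4

T0.a=0 T1.a=0
T0.a=0 T1.a=1
T0.a=1 T1.a=0
T0.a=1 T1.a=1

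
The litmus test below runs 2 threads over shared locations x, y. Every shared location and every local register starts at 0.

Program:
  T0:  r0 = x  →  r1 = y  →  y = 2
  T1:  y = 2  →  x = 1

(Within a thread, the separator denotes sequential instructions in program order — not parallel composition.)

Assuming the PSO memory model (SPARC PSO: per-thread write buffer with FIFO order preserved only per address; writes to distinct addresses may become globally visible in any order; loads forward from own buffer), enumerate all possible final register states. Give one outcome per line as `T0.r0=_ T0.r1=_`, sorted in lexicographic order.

T0.r0=0 T0.r1=0
T0.r0=0 T0.r1=2
T0.r0=1 T0.r1=0
T0.r0=1 T0.r1=2

outcome vector order: (T0.r0,T0.r1)
|PSO outcomes| = 4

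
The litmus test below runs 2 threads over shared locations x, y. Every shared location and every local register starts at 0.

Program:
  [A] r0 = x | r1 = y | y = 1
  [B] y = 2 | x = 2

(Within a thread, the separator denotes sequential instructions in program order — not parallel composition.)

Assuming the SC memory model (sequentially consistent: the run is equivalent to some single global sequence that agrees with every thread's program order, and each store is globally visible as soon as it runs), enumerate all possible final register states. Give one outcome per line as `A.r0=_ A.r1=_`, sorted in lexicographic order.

outcome vector order: (A.r0,A.r1)
|SC outcomes| = 3

A.r0=0 A.r1=0
A.r0=0 A.r1=2
A.r0=2 A.r1=2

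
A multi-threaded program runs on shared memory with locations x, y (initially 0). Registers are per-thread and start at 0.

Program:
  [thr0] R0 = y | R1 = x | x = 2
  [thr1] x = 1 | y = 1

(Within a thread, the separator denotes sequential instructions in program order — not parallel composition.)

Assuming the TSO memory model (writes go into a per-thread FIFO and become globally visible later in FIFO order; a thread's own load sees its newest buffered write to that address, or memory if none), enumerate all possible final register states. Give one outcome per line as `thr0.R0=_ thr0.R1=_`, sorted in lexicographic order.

thr0.R0=0 thr0.R1=0
thr0.R0=0 thr0.R1=1
thr0.R0=1 thr0.R1=1

outcome vector order: (thr0.R0,thr0.R1)
|TSO outcomes| = 3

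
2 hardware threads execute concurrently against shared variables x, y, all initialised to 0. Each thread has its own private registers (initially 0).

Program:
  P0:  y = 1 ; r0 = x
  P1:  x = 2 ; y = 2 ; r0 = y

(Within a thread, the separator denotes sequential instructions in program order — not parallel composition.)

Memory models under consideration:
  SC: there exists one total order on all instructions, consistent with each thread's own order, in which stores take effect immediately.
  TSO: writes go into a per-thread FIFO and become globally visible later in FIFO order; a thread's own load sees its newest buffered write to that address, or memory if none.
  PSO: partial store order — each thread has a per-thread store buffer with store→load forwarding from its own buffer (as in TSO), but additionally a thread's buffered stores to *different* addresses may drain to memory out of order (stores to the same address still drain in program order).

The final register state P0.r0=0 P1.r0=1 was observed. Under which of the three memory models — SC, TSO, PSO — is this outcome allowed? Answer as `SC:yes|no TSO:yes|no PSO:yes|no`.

outcome vector order: (P0.r0,P1.r0)
[SC] allowed = {<0 2>, <2 1>, <2 2>}
[TSO] allowed = {<0 1>, <0 2>, <2 1>, <2 2>}
[PSO] allowed = {<0 1>, <0 2>, <2 1>, <2 2>}
target <0 1> ∈ {TSO,PSO}

SC:no TSO:yes PSO:yes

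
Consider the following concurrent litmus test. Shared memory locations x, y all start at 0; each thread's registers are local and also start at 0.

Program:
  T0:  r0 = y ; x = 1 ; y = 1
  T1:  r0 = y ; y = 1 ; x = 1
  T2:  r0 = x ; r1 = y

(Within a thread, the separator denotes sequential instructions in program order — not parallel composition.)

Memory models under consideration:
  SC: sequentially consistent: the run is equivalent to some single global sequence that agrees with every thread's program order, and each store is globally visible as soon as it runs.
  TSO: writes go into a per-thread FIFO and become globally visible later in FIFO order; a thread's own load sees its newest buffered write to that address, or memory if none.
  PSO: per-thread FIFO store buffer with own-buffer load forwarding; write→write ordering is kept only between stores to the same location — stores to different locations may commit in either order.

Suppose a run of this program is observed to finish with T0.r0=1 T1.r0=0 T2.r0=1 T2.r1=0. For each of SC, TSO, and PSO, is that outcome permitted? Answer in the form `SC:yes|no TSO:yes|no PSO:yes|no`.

SC:no TSO:no PSO:yes

outcome vector order: (T0.r0,T1.r0,T2.r0,T2.r1)
[SC] allowed = {<0 0 0 0>; <0 0 0 1>; <0 0 1 0>; <0 0 1 1>; <0 1 0 0>; <0 1 0 1>; <0 1 1 0>; <0 1 1 1>; <1 0 0 0>; <1 0 0 1>; <1 0 1 1>}
[TSO] allowed = {<0 0 0 0>; <0 0 0 1>; <0 0 1 0>; <0 0 1 1>; <0 1 0 0>; <0 1 0 1>; <0 1 1 0>; <0 1 1 1>; <1 0 0 0>; <1 0 0 1>; <1 0 1 1>}
[PSO] allowed = {<0 0 0 0>; <0 0 0 1>; <0 0 1 0>; <0 0 1 1>; <0 1 0 0>; <0 1 0 1>; <0 1 1 0>; <0 1 1 1>; <1 0 0 0>; <1 0 0 1>; <1 0 1 0>; <1 0 1 1>}
target <1 0 1 0> ∈ {PSO}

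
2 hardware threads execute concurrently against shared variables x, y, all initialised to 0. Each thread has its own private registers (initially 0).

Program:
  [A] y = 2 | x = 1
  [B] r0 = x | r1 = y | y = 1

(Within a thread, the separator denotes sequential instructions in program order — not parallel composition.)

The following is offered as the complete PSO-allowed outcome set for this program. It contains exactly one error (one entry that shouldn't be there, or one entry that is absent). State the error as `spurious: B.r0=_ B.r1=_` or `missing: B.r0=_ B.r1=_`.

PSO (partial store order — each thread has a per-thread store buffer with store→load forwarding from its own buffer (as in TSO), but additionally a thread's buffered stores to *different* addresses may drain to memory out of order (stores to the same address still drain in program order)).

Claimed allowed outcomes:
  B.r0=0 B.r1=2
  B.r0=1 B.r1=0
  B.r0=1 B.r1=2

outcome vector order: (B.r0,B.r1)
under PSO → <0 0>; <0 2>; <1 0>; <1 2>
PSO∖claimed = {<0 0>}

missing: B.r0=0 B.r1=0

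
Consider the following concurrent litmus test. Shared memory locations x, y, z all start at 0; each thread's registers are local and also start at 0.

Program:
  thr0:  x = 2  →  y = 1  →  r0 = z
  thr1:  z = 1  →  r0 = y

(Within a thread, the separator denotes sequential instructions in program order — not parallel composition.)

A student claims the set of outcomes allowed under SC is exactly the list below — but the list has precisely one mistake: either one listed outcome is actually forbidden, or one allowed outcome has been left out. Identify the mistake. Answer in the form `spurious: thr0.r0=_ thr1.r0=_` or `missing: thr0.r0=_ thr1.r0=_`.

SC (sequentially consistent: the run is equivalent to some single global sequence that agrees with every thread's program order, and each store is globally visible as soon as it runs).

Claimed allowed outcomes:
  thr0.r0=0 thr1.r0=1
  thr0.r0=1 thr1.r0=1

missing: thr0.r0=1 thr1.r0=0

outcome vector order: (thr0.r0,thr1.r0)
[SC] allowed = {<0 1>, <1 0>, <1 1>}
SC∖claimed = {<1 0>}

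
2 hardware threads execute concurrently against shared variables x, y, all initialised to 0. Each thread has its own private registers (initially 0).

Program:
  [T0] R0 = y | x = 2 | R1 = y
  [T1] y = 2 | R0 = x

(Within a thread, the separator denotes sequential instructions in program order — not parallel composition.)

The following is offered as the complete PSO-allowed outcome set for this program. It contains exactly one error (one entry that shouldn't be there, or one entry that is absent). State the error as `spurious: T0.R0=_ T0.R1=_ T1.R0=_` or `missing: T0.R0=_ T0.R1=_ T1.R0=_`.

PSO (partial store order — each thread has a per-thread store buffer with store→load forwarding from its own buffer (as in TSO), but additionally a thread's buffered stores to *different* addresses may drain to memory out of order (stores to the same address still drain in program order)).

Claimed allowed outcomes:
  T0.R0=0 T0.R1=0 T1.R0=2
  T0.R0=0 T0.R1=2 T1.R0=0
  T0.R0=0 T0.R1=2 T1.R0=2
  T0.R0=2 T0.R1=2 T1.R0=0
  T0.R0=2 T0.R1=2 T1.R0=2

missing: T0.R0=0 T0.R1=0 T1.R0=0

outcome vector order: (T0.R0,T0.R1,T1.R0)
PSO (6): (0,0,0) (0,0,2) (0,2,0) (0,2,2) (2,2,0) (2,2,2)
PSO∖claimed = {(0,0,0)}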